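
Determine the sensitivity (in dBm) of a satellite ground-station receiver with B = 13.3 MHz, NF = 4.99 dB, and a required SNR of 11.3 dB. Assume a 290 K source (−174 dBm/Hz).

Sensitivity = −174 + 10 log₁₀(B) + NF + SNR_min
= −174 + 71.24 + 4.99 + 11.3
= −86.47 dBm → −86.5 dBm

−86.5 dBm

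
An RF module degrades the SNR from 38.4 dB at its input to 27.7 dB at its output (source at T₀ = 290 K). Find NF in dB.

10.7 dB

NF (dB) = SNR_in(dB) − SNR_out(dB) when the source is at T₀
NF = 38.4 − 27.7 = 10.7 dB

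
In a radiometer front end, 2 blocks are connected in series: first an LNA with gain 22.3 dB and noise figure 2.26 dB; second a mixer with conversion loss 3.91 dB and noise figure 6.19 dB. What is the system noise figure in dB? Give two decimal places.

2.31 dB

Convert to linear (a loss of L dB is a gain of −L dB): F_i = 10^(NF_i/10), G_i = 10^(G_i,dB/10)
  Stage 1: F_1 = 10^(2.26/10) = 1.683, G_1 = 10^(22.3/10) = 169.8
  Stage 2: F_2 = 10^(6.19/10) = 4.159, G_2 = 10^(−3.91/10) = 0.4064
Friis cascade:
  F = 1.683 + (4.159 − 1)/169.8 = 1.701
NF = 10 log₁₀(1.701) = 2.31 dB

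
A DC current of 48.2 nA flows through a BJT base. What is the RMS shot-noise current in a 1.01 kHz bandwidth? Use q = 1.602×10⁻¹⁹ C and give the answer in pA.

I_n = √(2qI·B)
2qI·B = 2 × 1.602×10⁻¹⁹ × 4.82×10⁻⁸ × 1.01×10³ = 1.56×10⁻²³ A²
I_n = √(1.56×10⁻²³) = 3.95×10⁻¹² A = 3.95 pA

3.95 pA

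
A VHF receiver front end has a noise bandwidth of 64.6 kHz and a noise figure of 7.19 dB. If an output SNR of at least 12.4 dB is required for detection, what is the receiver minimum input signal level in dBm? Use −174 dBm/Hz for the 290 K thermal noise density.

−106.3 dBm

Sensitivity = −174 + 10 log₁₀(B) + NF + SNR_min
= −174 + 48.1 + 7.19 + 12.4
= −106.31 dBm → −106.3 dBm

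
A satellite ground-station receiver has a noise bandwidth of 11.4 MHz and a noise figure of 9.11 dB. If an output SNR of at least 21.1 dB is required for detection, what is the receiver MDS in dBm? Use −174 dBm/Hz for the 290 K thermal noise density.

Sensitivity = −174 + 10 log₁₀(B) + NF + SNR_min
= −174 + 70.57 + 9.11 + 21.1
= −73.22 dBm → −73.2 dBm

−73.2 dBm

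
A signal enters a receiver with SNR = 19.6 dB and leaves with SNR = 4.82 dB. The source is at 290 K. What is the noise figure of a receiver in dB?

NF (dB) = SNR_in(dB) − SNR_out(dB) when the source is at T₀
NF = 19.6 − 4.82 = 14.78 dB

14.78 dB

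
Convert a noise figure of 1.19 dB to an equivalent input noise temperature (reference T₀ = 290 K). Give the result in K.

F = 10^(1.19/10) = 1.31522
T_e = (F − 1)·T₀ = (1.31522 − 1) × 290 = 91.4 K

91.4 K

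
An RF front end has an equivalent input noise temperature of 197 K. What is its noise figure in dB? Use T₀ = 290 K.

F = 1 + T_e/T₀ = 1 + 197/290 = 1.67931
NF = 10 log₁₀(1.67931) = 2.25 dB

2.25 dB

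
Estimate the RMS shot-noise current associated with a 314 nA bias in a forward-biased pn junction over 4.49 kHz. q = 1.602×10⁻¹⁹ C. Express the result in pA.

I_n = √(2qI·B)
2qI·B = 2 × 1.602×10⁻¹⁹ × 3.14×10⁻⁷ × 4.49×10³ = 4.52×10⁻²² A²
I_n = √(4.52×10⁻²²) = 2.13×10⁻¹¹ A = 21.3 pA

21.3 pA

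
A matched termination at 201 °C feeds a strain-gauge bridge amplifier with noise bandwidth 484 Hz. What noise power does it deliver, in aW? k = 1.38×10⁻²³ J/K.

T = 201 °C + 273.15 = 474.15 K
P_n = kTB = 1.38×10⁻²³ × 474.15 × 4.84×10² = 3.17×10⁻¹⁸ W = 3.17 aW

3.17 aW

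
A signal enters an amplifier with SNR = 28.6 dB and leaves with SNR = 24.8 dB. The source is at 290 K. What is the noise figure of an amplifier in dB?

NF (dB) = SNR_in(dB) − SNR_out(dB) when the source is at T₀
NF = 28.6 − 24.8 = 3.8 dB

3.8 dB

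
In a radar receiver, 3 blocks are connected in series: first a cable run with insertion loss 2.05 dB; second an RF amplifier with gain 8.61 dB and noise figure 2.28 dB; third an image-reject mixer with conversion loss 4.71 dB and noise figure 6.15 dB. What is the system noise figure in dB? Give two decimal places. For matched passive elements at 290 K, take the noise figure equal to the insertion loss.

Convert to linear (a loss of L dB is a gain of −L dB): F_i = 10^(NF_i/10), G_i = 10^(G_i,dB/10)
  Stage 1: F_1 = 10^(2.05/10) = 1.603, G_1 = 10^(−2.05/10) = 0.6237
  Stage 2: F_2 = 10^(2.28/10) = 1.690, G_2 = 10^(8.61/10) = 7.261
  Stage 3: F_3 = 10^(6.15/10) = 4.121, G_3 = 10^(−4.71/10) = 0.3381
Friis cascade:
  F = 1.603 + (1.690 − 1)/0.6237 + (4.121 − 1)/4.529 = 3.399
NF = 10 log₁₀(3.399) = 5.31 dB

5.31 dB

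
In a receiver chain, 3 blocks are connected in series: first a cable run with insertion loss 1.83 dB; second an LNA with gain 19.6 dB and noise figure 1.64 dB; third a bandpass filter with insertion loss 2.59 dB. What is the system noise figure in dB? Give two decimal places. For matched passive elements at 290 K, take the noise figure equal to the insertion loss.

Convert to linear (a loss of L dB is a gain of −L dB): F_i = 10^(NF_i/10), G_i = 10^(G_i,dB/10)
  Stage 1: F_1 = 10^(1.83/10) = 1.524, G_1 = 10^(−1.83/10) = 0.6561
  Stage 2: F_2 = 10^(1.64/10) = 1.459, G_2 = 10^(19.6/10) = 91.20
  Stage 3: F_3 = 10^(2.59/10) = 1.816, G_3 = 10^(−2.59/10) = 0.5508
Friis cascade:
  F = 1.524 + (1.459 − 1)/0.6561 + (1.816 − 1)/59.84 = 2.237
NF = 10 log₁₀(2.237) = 3.50 dB

3.50 dB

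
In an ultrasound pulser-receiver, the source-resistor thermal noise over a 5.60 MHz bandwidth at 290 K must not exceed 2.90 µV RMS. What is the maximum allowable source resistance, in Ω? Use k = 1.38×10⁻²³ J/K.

93.8 Ω

Johnson–Nyquist: V_n = √(4kTRB) ⇒ R = V_n² / (4kTB)
4kTB = 4 × 1.38×10⁻²³ × 290 × 5.60×10⁶ = 8.96×10⁻¹⁴
R = (2.90×10⁻⁶)² / 8.96×10⁻¹⁴ = 9.38×10¹ Ω = 93.8 Ω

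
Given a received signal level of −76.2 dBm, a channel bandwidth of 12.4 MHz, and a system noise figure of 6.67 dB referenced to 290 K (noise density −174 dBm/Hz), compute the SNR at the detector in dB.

20.2 dB

Noise floor: N = −174 + 10 log₁₀(B) + NF
10 log₁₀(1.24×10⁷) = 70.93 dB
N = −174 + 70.93 + 6.67 = −96.40 dBm
SNR = P_sig − N = −76.2 − (−96.40) = 20.20 dB → 20.2 dB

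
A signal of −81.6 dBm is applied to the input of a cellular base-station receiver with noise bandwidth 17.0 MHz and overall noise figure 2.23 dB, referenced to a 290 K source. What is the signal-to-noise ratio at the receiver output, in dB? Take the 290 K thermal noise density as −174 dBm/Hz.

Noise floor: N = −174 + 10 log₁₀(B) + NF
10 log₁₀(1.70×10⁷) = 72.3 dB
N = −174 + 72.3 + 2.23 = −99.47 dBm
SNR = P_sig − N = −81.6 − (−99.47) = 17.87 dB → 17.9 dB

17.9 dB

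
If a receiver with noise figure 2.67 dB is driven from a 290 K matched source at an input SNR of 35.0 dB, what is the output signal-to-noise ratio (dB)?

By definition F = SNR_in/SNR_out, so in dB: SNR_out = SNR_in − NF
SNR_out = 35.0 − 2.67 = 32.33 dB

32.33 dB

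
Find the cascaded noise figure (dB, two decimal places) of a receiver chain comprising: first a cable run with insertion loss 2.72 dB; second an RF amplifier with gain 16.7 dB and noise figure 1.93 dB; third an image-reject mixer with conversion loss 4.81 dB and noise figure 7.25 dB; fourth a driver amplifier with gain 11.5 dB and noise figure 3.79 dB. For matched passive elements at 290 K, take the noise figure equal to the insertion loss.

Convert to linear (a loss of L dB is a gain of −L dB): F_i = 10^(NF_i/10), G_i = 10^(G_i,dB/10)
  Stage 1: F_1 = 10^(2.72/10) = 1.871, G_1 = 10^(−2.72/10) = 0.5346
  Stage 2: F_2 = 10^(1.93/10) = 1.560, G_2 = 10^(16.7/10) = 46.77
  Stage 3: F_3 = 10^(7.25/10) = 5.309, G_3 = 10^(−4.81/10) = 0.3304
  Stage 4: F_4 = 10^(3.79/10) = 2.393, G_4 = 10^(11.5/10) = 14.13
Friis cascade:
  F = 1.871 + (1.560 − 1)/0.5346 + (5.309 − 1)/25.00 + (2.393 − 1)/8.260 = 3.258
NF = 10 log₁₀(3.258) = 5.13 dB

5.13 dB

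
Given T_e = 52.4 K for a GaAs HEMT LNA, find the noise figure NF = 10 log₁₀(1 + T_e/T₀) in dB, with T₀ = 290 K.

F = 1 + T_e/T₀ = 1 + 52.4/290 = 1.18069
NF = 10 log₁₀(1.18069) = 0.721 dB

0.721 dB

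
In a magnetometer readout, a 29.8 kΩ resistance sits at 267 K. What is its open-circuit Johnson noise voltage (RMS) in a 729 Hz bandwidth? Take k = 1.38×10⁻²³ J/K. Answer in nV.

V_n = √(4kTRB)
4kTRB = 4 × 1.38×10⁻²³ × 267 × 2.98×10⁴ × 7.29×10² = 3.20×10⁻¹³ V²
V_n = √(3.20×10⁻¹³) = 5.66×10⁻⁷ V = 566 nV

566 nV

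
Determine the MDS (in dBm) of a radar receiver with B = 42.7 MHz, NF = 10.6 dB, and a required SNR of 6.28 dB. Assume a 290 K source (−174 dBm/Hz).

−80.8 dBm

Sensitivity = −174 + 10 log₁₀(B) + NF + SNR_min
= −174 + 76.3 + 10.6 + 6.28
= −80.82 dBm → −80.8 dBm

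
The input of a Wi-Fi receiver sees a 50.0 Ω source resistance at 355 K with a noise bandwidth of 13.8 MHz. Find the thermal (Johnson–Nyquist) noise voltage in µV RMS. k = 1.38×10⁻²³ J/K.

3.68 µV

V_n = √(4kTRB)
4kTRB = 4 × 1.38×10⁻²³ × 355 × 5.00×10¹ × 1.38×10⁷ = 1.35×10⁻¹¹ V²
V_n = √(1.35×10⁻¹¹) = 3.68×10⁻⁶ V = 3.68 µV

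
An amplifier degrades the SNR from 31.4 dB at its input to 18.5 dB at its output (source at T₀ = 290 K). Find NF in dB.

NF (dB) = SNR_in(dB) − SNR_out(dB) when the source is at T₀
NF = 31.4 − 18.5 = 12.9 dB

12.9 dB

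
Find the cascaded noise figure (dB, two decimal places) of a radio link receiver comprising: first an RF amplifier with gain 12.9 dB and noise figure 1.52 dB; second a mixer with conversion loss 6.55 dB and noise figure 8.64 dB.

Convert to linear (a loss of L dB is a gain of −L dB): F_i = 10^(NF_i/10), G_i = 10^(G_i,dB/10)
  Stage 1: F_1 = 10^(1.52/10) = 1.419, G_1 = 10^(12.9/10) = 19.50
  Stage 2: F_2 = 10^(8.64/10) = 7.311, G_2 = 10^(−6.55/10) = 0.2213
Friis cascade:
  F = 1.419 + (7.311 − 1)/19.50 = 1.743
NF = 10 log₁₀(1.743) = 2.41 dB

2.41 dB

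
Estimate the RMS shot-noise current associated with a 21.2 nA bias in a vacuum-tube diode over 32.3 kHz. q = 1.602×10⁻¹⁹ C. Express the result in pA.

I_n = √(2qI·B)
2qI·B = 2 × 1.602×10⁻¹⁹ × 2.12×10⁻⁸ × 3.23×10⁴ = 2.19×10⁻²² A²
I_n = √(2.19×10⁻²²) = 1.48×10⁻¹¹ A = 14.8 pA

14.8 pA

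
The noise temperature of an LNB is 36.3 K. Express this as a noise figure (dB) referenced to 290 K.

0.512 dB

F = 1 + T_e/T₀ = 1 + 36.3/290 = 1.12517
NF = 10 log₁₀(1.12517) = 0.512 dB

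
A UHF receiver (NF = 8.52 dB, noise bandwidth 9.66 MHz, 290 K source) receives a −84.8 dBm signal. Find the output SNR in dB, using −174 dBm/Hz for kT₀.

Noise floor: N = −174 + 10 log₁₀(B) + NF
10 log₁₀(9.66×10⁶) = 69.85 dB
N = −174 + 69.85 + 8.52 = −95.63 dBm
SNR = P_sig − N = −84.8 − (−95.63) = 10.83 dB → 10.8 dB

10.8 dB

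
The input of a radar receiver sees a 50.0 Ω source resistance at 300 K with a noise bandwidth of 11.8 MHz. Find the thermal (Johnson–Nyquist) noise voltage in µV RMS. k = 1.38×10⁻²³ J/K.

3.13 µV

V_n = √(4kTRB)
4kTRB = 4 × 1.38×10⁻²³ × 300 × 5.00×10¹ × 1.18×10⁷ = 9.77×10⁻¹² V²
V_n = √(9.77×10⁻¹²) = 3.13×10⁻⁶ V = 3.13 µV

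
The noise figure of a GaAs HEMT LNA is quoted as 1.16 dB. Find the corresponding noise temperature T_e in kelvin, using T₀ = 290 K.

F = 10^(1.16/10) = 1.30617
T_e = (F − 1)·T₀ = (1.30617 − 1) × 290 = 88.8 K

88.8 K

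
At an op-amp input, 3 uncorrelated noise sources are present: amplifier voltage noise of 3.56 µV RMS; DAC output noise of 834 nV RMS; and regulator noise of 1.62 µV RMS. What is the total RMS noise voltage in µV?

4.00 µV

Uncorrelated sources add in power (mean-square): V_tot = √(ΣV_i²)
V_tot = √[(3.56×10⁻⁶)² + (8.34×10⁻⁷)² + (1.62×10⁻⁶)²] = 4.00×10⁻⁶ V = 4.00 µV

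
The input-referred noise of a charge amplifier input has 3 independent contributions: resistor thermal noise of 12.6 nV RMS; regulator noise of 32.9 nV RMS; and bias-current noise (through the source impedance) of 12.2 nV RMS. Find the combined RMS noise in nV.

37.3 nV

Uncorrelated sources add in power (mean-square): V_tot = √(ΣV_i²)
V_tot = √[(1.26×10⁻⁸)² + (3.29×10⁻⁸)² + (1.22×10⁻⁸)²] = 3.73×10⁻⁸ V = 37.3 nV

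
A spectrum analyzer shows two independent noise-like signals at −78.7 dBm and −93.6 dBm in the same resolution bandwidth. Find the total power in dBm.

−78.6 dBm

Convert to linear, add, convert back:
P₁ = 1.35×10⁻¹¹ W, P₂ = 4.37×10⁻¹³ W
P_tot = 1.39×10⁻¹¹ W → 10 log₁₀(P_tot / 10⁻³) = −78.6 dBm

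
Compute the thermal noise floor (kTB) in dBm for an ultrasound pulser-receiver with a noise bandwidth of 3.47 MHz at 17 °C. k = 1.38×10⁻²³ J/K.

T = 17 °C + 273.15 = 290.15 K
P_n = kTB = 1.38×10⁻²³ × 290.15 × 3.47×10⁶ = 1.39×10⁻¹⁴ W
In dBm: 10 log₁₀(1.39×10⁻¹⁴ / 10⁻³) = −108.6 dBm

−108.6 dBm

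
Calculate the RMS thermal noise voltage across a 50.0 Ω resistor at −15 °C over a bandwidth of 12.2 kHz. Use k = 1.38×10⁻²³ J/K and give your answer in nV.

93.2 nV

T = −15 °C + 273.15 = 258.15 K
V_n = √(4kTRB)
4kTRB = 4 × 1.38×10⁻²³ × 258.15 × 5.00×10¹ × 1.22×10⁴ = 8.69×10⁻¹⁵ V²
V_n = √(8.69×10⁻¹⁵) = 9.32×10⁻⁸ V = 93.2 nV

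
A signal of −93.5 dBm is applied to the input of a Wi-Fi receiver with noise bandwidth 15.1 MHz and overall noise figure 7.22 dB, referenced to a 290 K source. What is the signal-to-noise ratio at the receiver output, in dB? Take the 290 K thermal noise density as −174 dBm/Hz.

Noise floor: N = −174 + 10 log₁₀(B) + NF
10 log₁₀(1.51×10⁷) = 71.79 dB
N = −174 + 71.79 + 7.22 = −94.99 dBm
SNR = P_sig − N = −93.5 − (−94.99) = 1.49 dB → 1.5 dB

1.5 dB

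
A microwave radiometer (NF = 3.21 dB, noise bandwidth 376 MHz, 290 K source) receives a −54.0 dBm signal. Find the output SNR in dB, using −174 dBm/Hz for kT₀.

Noise floor: N = −174 + 10 log₁₀(B) + NF
10 log₁₀(3.76×10⁸) = 85.75 dB
N = −174 + 85.75 + 3.21 = −85.04 dBm
SNR = P_sig − N = −54.0 − (−85.04) = 31.04 dB → 31.0 dB

31.0 dB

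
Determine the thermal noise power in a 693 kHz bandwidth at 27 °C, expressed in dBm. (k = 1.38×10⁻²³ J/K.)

T = 27 °C + 273.15 = 300.15 K
P_n = kTB = 1.38×10⁻²³ × 300.15 × 6.93×10⁵ = 2.87×10⁻¹⁵ W
In dBm: 10 log₁₀(2.87×10⁻¹⁵ / 10⁻³) = −115.4 dBm

−115.4 dBm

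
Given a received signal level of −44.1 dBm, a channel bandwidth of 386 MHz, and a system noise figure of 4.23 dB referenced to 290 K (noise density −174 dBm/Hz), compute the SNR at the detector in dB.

39.8 dB

Noise floor: N = −174 + 10 log₁₀(B) + NF
10 log₁₀(3.86×10⁸) = 85.87 dB
N = −174 + 85.87 + 4.23 = −83.90 dBm
SNR = P_sig − N = −44.1 − (−83.90) = 39.80 dB → 39.8 dB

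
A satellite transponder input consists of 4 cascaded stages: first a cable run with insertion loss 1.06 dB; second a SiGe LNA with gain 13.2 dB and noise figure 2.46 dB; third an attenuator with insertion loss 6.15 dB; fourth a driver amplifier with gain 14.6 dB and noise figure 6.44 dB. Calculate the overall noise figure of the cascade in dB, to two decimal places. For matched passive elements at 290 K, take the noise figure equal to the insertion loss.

5.18 dB

Convert to linear (a loss of L dB is a gain of −L dB): F_i = 10^(NF_i/10), G_i = 10^(G_i,dB/10)
  Stage 1: F_1 = 10^(1.06/10) = 1.276, G_1 = 10^(−1.06/10) = 0.7834
  Stage 2: F_2 = 10^(2.46/10) = 1.762, G_2 = 10^(13.2/10) = 20.89
  Stage 3: F_3 = 10^(6.15/10) = 4.121, G_3 = 10^(−6.15/10) = 0.2427
  Stage 4: F_4 = 10^(6.44/10) = 4.406, G_4 = 10^(14.6/10) = 28.84
Friis cascade:
  F = 1.276 + (1.762 − 1)/0.7834 + (4.121 − 1)/16.37 + (4.406 − 1)/3.972 = 3.297
NF = 10 log₁₀(3.297) = 5.18 dB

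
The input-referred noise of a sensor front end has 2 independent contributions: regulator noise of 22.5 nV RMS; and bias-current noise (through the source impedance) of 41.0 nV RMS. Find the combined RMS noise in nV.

Uncorrelated sources add in power (mean-square): V_tot = √(ΣV_i²)
V_tot = √[(2.25×10⁻⁸)² + (4.10×10⁻⁸)²] = 4.68×10⁻⁸ V = 46.8 nV

46.8 nV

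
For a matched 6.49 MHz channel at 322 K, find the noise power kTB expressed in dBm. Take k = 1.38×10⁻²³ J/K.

P_n = kTB = 1.38×10⁻²³ × 322 × 6.49×10⁶ = 2.88×10⁻¹⁴ W
In dBm: 10 log₁₀(2.88×10⁻¹⁴ / 10⁻³) = −105.4 dBm

−105.4 dBm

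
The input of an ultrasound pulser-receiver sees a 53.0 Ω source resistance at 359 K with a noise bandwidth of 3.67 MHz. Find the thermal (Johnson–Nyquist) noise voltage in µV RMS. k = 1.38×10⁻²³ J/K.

1.96 µV

V_n = √(4kTRB)
4kTRB = 4 × 1.38×10⁻²³ × 359 × 5.30×10¹ × 3.67×10⁶ = 3.85×10⁻¹² V²
V_n = √(3.85×10⁻¹²) = 1.96×10⁻⁶ V = 1.96 µV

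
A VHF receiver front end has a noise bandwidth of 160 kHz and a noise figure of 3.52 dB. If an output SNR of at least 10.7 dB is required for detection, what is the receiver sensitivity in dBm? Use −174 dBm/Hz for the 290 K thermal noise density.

−107.7 dBm

Sensitivity = −174 + 10 log₁₀(B) + NF + SNR_min
= −174 + 52.04 + 3.52 + 10.7
= −107.74 dBm → −107.7 dBm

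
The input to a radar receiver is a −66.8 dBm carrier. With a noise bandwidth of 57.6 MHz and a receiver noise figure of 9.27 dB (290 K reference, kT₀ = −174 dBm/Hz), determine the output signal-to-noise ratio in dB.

20.3 dB

Noise floor: N = −174 + 10 log₁₀(B) + NF
10 log₁₀(5.76×10⁷) = 77.6 dB
N = −174 + 77.6 + 9.27 = −87.13 dBm
SNR = P_sig − N = −66.8 − (−87.13) = 20.33 dB → 20.3 dB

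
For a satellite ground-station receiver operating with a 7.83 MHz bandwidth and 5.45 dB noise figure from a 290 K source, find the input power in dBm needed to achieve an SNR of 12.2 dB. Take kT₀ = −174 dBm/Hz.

−87.4 dBm

Sensitivity = −174 + 10 log₁₀(B) + NF + SNR_min
= −174 + 68.94 + 5.45 + 12.2
= −87.41 dBm → −87.4 dBm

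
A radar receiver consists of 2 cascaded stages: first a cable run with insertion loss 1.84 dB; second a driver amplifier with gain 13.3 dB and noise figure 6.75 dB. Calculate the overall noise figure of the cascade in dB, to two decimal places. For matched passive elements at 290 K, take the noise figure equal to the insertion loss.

Convert to linear (a loss of L dB is a gain of −L dB): F_i = 10^(NF_i/10), G_i = 10^(G_i,dB/10)
  Stage 1: F_1 = 10^(1.84/10) = 1.528, G_1 = 10^(−1.84/10) = 0.6546
  Stage 2: F_2 = 10^(6.75/10) = 4.732, G_2 = 10^(13.3/10) = 21.38
Friis cascade:
  F = 1.528 + (4.732 − 1)/0.6546 = 7.228
NF = 10 log₁₀(7.228) = 8.59 dB

8.59 dB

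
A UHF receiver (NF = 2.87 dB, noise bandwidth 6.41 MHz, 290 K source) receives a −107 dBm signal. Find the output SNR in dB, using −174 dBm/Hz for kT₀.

−3.9 dB

Noise floor: N = −174 + 10 log₁₀(B) + NF
10 log₁₀(6.41×10⁶) = 68.07 dB
N = −174 + 68.07 + 2.87 = −103.06 dBm
SNR = P_sig − N = −107 − (−103.06) = −3.94 dB → −3.9 dB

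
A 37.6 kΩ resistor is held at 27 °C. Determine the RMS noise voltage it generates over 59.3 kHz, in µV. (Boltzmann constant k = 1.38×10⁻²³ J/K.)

T = 27 °C + 273.15 = 300.15 K
V_n = √(4kTRB)
4kTRB = 4 × 1.38×10⁻²³ × 300.15 × 3.76×10⁴ × 5.93×10⁴ = 3.69×10⁻¹¹ V²
V_n = √(3.69×10⁻¹¹) = 6.08×10⁻⁶ V = 6.08 µV

6.08 µV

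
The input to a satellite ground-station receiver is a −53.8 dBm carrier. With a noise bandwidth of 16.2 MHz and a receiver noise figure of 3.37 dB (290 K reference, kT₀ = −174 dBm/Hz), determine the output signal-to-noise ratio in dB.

44.7 dB

Noise floor: N = −174 + 10 log₁₀(B) + NF
10 log₁₀(1.62×10⁷) = 72.1 dB
N = −174 + 72.1 + 3.37 = −98.53 dBm
SNR = P_sig − N = −53.8 − (−98.53) = 44.73 dB → 44.7 dB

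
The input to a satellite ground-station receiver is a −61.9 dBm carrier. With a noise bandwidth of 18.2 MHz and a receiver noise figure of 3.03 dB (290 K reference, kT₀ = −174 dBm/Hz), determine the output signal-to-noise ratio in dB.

36.5 dB

Noise floor: N = −174 + 10 log₁₀(B) + NF
10 log₁₀(1.82×10⁷) = 72.6 dB
N = −174 + 72.6 + 3.03 = −98.37 dBm
SNR = P_sig − N = −61.9 − (−98.37) = 36.47 dB → 36.5 dB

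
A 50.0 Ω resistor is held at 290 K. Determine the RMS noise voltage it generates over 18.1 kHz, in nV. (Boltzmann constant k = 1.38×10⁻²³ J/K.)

120 nV

V_n = √(4kTRB)
4kTRB = 4 × 1.38×10⁻²³ × 290 × 5.00×10¹ × 1.81×10⁴ = 1.45×10⁻¹⁴ V²
V_n = √(1.45×10⁻¹⁴) = 1.20×10⁻⁷ V = 120 nV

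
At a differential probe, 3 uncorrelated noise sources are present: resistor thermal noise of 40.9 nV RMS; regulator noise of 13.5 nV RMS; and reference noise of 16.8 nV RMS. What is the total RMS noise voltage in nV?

46.2 nV

Uncorrelated sources add in power (mean-square): V_tot = √(ΣV_i²)
V_tot = √[(4.09×10⁻⁸)² + (1.35×10⁻⁸)² + (1.68×10⁻⁸)²] = 4.62×10⁻⁸ V = 46.2 nV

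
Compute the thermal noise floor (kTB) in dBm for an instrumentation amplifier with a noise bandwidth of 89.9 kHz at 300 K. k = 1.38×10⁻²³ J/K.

−124.3 dBm

P_n = kTB = 1.38×10⁻²³ × 300 × 8.99×10⁴ = 3.72×10⁻¹⁶ W
In dBm: 10 log₁₀(3.72×10⁻¹⁶ / 10⁻³) = −124.3 dBm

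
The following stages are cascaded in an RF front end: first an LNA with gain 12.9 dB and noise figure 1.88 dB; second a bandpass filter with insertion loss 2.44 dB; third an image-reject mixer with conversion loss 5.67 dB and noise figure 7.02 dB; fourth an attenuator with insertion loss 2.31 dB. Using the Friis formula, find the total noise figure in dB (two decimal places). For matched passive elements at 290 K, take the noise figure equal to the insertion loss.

3.38 dB

Convert to linear (a loss of L dB is a gain of −L dB): F_i = 10^(NF_i/10), G_i = 10^(G_i,dB/10)
  Stage 1: F_1 = 10^(1.88/10) = 1.542, G_1 = 10^(12.9/10) = 19.50
  Stage 2: F_2 = 10^(2.44/10) = 1.754, G_2 = 10^(−2.44/10) = 0.5702
  Stage 3: F_3 = 10^(7.02/10) = 5.035, G_3 = 10^(−5.67/10) = 0.2710
  Stage 4: F_4 = 10^(2.31/10) = 1.702, G_4 = 10^(−2.31/10) = 0.5875
Friis cascade:
  F = 1.542 + (1.754 − 1)/19.50 + (5.035 − 1)/11.12 + (1.702 − 1)/3.013 = 2.176
NF = 10 log₁₀(2.176) = 3.38 dB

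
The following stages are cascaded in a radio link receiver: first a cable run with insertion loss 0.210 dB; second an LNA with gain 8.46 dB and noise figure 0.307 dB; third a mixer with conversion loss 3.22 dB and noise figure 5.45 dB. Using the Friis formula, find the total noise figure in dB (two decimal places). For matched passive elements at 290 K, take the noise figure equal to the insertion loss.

Convert to linear (a loss of L dB is a gain of −L dB): F_i = 10^(NF_i/10), G_i = 10^(G_i,dB/10)
  Stage 1: F_1 = 10^(0.210/10) = 1.050, G_1 = 10^(−0.210/10) = 0.9528
  Stage 2: F_2 = 10^(0.307/10) = 1.073, G_2 = 10^(8.46/10) = 7.015
  Stage 3: F_3 = 10^(5.45/10) = 3.508, G_3 = 10^(−3.22/10) = 0.4764
Friis cascade:
  F = 1.050 + (1.073 − 1)/0.9528 + (3.508 − 1)/6.683 = 1.502
NF = 10 log₁₀(1.502) = 1.77 dB

1.77 dB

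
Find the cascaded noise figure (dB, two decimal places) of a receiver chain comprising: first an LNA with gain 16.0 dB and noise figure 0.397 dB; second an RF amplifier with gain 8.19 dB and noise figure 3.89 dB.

0.54 dB

Convert to linear (a loss of L dB is a gain of −L dB): F_i = 10^(NF_i/10), G_i = 10^(G_i,dB/10)
  Stage 1: F_1 = 10^(0.397/10) = 1.096, G_1 = 10^(16.0/10) = 39.81
  Stage 2: F_2 = 10^(3.89/10) = 2.449, G_2 = 10^(8.19/10) = 6.592
Friis cascade:
  F = 1.096 + (2.449 − 1)/39.81 = 1.132
NF = 10 log₁₀(1.132) = 0.54 dB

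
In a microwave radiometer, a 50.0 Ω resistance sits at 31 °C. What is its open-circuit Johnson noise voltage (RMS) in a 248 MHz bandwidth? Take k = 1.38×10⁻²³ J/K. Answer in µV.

T = 31 °C + 273.15 = 304.15 K
V_n = √(4kTRB)
4kTRB = 4 × 1.38×10⁻²³ × 304.15 × 5.00×10¹ × 2.48×10⁸ = 2.08×10⁻¹⁰ V²
V_n = √(2.08×10⁻¹⁰) = 1.44×10⁻⁵ V = 14.4 µV

14.4 µV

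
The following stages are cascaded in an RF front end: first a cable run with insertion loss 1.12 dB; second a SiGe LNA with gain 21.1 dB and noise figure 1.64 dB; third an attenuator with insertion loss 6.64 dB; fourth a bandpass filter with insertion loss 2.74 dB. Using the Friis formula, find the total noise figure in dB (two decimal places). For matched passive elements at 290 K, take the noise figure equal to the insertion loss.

2.93 dB

Convert to linear (a loss of L dB is a gain of −L dB): F_i = 10^(NF_i/10), G_i = 10^(G_i,dB/10)
  Stage 1: F_1 = 10^(1.12/10) = 1.294, G_1 = 10^(−1.12/10) = 0.7727
  Stage 2: F_2 = 10^(1.64/10) = 1.459, G_2 = 10^(21.1/10) = 128.8
  Stage 3: F_3 = 10^(6.64/10) = 4.613, G_3 = 10^(−6.64/10) = 0.2168
  Stage 4: F_4 = 10^(2.74/10) = 1.879, G_4 = 10^(−2.74/10) = 0.5321
Friis cascade:
  F = 1.294 + (1.459 − 1)/0.7727 + (4.613 − 1)/99.54 + (1.879 − 1)/21.58 = 1.965
NF = 10 log₁₀(1.965) = 2.93 dB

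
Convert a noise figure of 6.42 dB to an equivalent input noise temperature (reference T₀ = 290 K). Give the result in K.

F = 10^(6.42/10) = 4.38531
T_e = (F − 1)·T₀ = (4.38531 − 1) × 290 = 982 K

982 K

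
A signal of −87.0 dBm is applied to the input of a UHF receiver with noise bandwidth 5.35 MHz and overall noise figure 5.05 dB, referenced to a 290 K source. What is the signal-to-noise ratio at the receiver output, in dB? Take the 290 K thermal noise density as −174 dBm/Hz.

14.7 dB

Noise floor: N = −174 + 10 log₁₀(B) + NF
10 log₁₀(5.35×10⁶) = 67.28 dB
N = −174 + 67.28 + 5.05 = −101.67 dBm
SNR = P_sig − N = −87.0 − (−101.67) = 14.67 dB → 14.7 dB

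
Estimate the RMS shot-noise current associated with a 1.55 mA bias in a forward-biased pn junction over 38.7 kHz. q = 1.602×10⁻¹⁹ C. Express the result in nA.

4.38 nA

I_n = √(2qI·B)
2qI·B = 2 × 1.602×10⁻¹⁹ × 1.55×10⁻³ × 3.87×10⁴ = 1.92×10⁻¹⁷ A²
I_n = √(1.92×10⁻¹⁷) = 4.38×10⁻⁹ A = 4.38 nA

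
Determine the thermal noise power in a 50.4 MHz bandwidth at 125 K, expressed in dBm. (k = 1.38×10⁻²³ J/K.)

P_n = kTB = 1.38×10⁻²³ × 125 × 5.04×10⁷ = 8.69×10⁻¹⁴ W
In dBm: 10 log₁₀(8.69×10⁻¹⁴ / 10⁻³) = −100.6 dBm

−100.6 dBm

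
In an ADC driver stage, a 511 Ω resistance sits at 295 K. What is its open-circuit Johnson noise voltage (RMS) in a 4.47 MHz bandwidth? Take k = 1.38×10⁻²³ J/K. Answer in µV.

V_n = √(4kTRB)
4kTRB = 4 × 1.38×10⁻²³ × 295 × 5.11×10² × 4.47×10⁶ = 3.72×10⁻¹¹ V²
V_n = √(3.72×10⁻¹¹) = 6.10×10⁻⁶ V = 6.10 µV

6.10 µV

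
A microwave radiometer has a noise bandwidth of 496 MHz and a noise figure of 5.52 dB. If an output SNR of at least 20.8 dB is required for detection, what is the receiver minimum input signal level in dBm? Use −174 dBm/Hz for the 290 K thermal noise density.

−60.7 dBm

Sensitivity = −174 + 10 log₁₀(B) + NF + SNR_min
= −174 + 86.95 + 5.52 + 20.8
= −60.73 dBm → −60.7 dBm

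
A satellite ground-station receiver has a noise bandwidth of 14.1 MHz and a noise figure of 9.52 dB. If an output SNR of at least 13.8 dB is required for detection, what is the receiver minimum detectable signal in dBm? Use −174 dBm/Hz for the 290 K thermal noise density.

−79.2 dBm

Sensitivity = −174 + 10 log₁₀(B) + NF + SNR_min
= −174 + 71.49 + 9.52 + 13.8
= −79.19 dBm → −79.2 dBm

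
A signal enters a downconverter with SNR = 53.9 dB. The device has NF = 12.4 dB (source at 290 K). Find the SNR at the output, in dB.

By definition F = SNR_in/SNR_out, so in dB: SNR_out = SNR_in − NF
SNR_out = 53.9 − 12.4 = 41.5 dB

41.5 dB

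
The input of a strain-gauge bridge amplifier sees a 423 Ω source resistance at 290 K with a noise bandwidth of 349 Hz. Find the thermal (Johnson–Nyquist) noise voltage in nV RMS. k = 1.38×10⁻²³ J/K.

48.6 nV

V_n = √(4kTRB)
4kTRB = 4 × 1.38×10⁻²³ × 290 × 4.23×10² × 3.49×10² = 2.36×10⁻¹⁵ V²
V_n = √(2.36×10⁻¹⁵) = 4.86×10⁻⁸ V = 48.6 nV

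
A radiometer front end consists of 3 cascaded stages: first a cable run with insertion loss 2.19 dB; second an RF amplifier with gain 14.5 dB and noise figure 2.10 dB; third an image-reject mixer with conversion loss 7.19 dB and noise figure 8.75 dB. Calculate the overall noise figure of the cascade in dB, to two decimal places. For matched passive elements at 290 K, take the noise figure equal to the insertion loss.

Convert to linear (a loss of L dB is a gain of −L dB): F_i = 10^(NF_i/10), G_i = 10^(G_i,dB/10)
  Stage 1: F_1 = 10^(2.19/10) = 1.656, G_1 = 10^(−2.19/10) = 0.6039
  Stage 2: F_2 = 10^(2.10/10) = 1.622, G_2 = 10^(14.5/10) = 28.18
  Stage 3: F_3 = 10^(8.75/10) = 7.499, G_3 = 10^(−7.19/10) = 0.1910
Friis cascade:
  F = 1.656 + (1.622 − 1)/0.6039 + (7.499 − 1)/17.02 = 3.067
NF = 10 log₁₀(3.067) = 4.87 dB

4.87 dB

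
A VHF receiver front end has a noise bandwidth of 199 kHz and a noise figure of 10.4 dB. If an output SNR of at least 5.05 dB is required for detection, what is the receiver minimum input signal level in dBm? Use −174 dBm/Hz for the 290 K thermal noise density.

−105.6 dBm

Sensitivity = −174 + 10 log₁₀(B) + NF + SNR_min
= −174 + 52.99 + 10.4 + 5.05
= −105.56 dBm → −105.6 dBm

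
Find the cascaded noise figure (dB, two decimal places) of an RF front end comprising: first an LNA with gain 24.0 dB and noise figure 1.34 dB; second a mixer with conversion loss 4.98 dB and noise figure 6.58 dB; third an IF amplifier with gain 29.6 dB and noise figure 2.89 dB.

1.42 dB

Convert to linear (a loss of L dB is a gain of −L dB): F_i = 10^(NF_i/10), G_i = 10^(G_i,dB/10)
  Stage 1: F_1 = 10^(1.34/10) = 1.361, G_1 = 10^(24.0/10) = 251.2
  Stage 2: F_2 = 10^(6.58/10) = 4.550, G_2 = 10^(−4.98/10) = 0.3177
  Stage 3: F_3 = 10^(2.89/10) = 1.945, G_3 = 10^(29.6/10) = 912.0
Friis cascade:
  F = 1.361 + (4.550 − 1)/251.2 + (1.945 − 1)/79.80 = 1.387
NF = 10 log₁₀(1.387) = 1.42 dB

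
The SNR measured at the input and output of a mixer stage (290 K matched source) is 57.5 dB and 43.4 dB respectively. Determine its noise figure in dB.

14.1 dB

NF (dB) = SNR_in(dB) − SNR_out(dB) when the source is at T₀
NF = 57.5 − 43.4 = 14.1 dB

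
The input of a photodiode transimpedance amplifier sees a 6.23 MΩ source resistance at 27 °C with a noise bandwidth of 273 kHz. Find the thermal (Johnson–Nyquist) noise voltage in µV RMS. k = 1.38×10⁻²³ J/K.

168 µV

T = 27 °C + 273.15 = 300.15 K
V_n = √(4kTRB)
4kTRB = 4 × 1.38×10⁻²³ × 300.15 × 6.23×10⁶ × 2.73×10⁵ = 2.82×10⁻⁸ V²
V_n = √(2.82×10⁻⁸) = 1.68×10⁻⁴ V = 168 µV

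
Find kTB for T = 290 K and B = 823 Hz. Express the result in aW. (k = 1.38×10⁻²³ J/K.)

P_n = kTB = 1.38×10⁻²³ × 290 × 8.23×10² = 3.29×10⁻¹⁸ W = 3.29 aW

3.29 aW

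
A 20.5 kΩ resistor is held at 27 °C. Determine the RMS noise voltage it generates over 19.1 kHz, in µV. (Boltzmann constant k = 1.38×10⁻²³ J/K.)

T = 27 °C + 273.15 = 300.15 K
V_n = √(4kTRB)
4kTRB = 4 × 1.38×10⁻²³ × 300.15 × 2.05×10⁴ × 1.91×10⁴ = 6.49×10⁻¹² V²
V_n = √(6.49×10⁻¹²) = 2.55×10⁻⁶ V = 2.55 µV

2.55 µV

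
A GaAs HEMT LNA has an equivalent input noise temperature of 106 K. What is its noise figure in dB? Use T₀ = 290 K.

1.35 dB

F = 1 + T_e/T₀ = 1 + 106/290 = 1.36552
NF = 10 log₁₀(1.36552) = 1.35 dB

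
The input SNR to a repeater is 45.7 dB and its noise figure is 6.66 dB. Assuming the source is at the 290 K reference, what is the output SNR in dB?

39.04 dB

By definition F = SNR_in/SNR_out, so in dB: SNR_out = SNR_in − NF
SNR_out = 45.7 − 6.66 = 39.04 dB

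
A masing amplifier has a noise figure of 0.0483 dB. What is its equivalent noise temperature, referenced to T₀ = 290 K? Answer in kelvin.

F = 10^(0.0483/10) = 1.01118
T_e = (F − 1)·T₀ = (1.01118 − 1) × 290 = 3.24 K

3.24 K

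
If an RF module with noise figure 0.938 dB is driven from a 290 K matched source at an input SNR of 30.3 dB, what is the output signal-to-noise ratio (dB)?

By definition F = SNR_in/SNR_out, so in dB: SNR_out = SNR_in − NF
SNR_out = 30.3 − 0.938 = 29.362 dB

29.362 dB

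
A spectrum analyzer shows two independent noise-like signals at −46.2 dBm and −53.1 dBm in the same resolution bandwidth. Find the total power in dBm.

Convert to linear, add, convert back:
P₁ = 2.40×10⁻⁸ W, P₂ = 4.90×10⁻⁹ W
P_tot = 2.89×10⁻⁸ W → 10 log₁₀(P_tot / 10⁻³) = −45.4 dBm

−45.4 dBm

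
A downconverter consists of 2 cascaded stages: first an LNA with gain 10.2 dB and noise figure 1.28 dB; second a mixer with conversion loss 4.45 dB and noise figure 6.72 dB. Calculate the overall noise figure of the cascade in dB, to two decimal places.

Convert to linear (a loss of L dB is a gain of −L dB): F_i = 10^(NF_i/10), G_i = 10^(G_i,dB/10)
  Stage 1: F_1 = 10^(1.28/10) = 1.343, G_1 = 10^(10.2/10) = 10.47
  Stage 2: F_2 = 10^(6.72/10) = 4.699, G_2 = 10^(−4.45/10) = 0.3589
Friis cascade:
  F = 1.343 + (4.699 − 1)/10.47 = 1.696
NF = 10 log₁₀(1.696) = 2.29 dB

2.29 dB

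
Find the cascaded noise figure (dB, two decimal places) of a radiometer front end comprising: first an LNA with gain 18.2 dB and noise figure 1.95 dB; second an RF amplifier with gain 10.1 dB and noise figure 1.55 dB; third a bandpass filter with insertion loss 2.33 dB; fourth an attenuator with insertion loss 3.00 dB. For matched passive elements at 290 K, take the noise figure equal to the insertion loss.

1.98 dB

Convert to linear (a loss of L dB is a gain of −L dB): F_i = 10^(NF_i/10), G_i = 10^(G_i,dB/10)
  Stage 1: F_1 = 10^(1.95/10) = 1.567, G_1 = 10^(18.2/10) = 66.07
  Stage 2: F_2 = 10^(1.55/10) = 1.429, G_2 = 10^(10.1/10) = 10.23
  Stage 3: F_3 = 10^(2.33/10) = 1.710, G_3 = 10^(−2.33/10) = 0.5848
  Stage 4: F_4 = 10^(3.00/10) = 1.995, G_4 = 10^(−3.00/10) = 0.5012
Friis cascade:
  F = 1.567 + (1.429 − 1)/66.07 + (1.710 − 1)/676.1 + (1.995 − 1)/395.4 = 1.577
NF = 10 log₁₀(1.577) = 1.98 dB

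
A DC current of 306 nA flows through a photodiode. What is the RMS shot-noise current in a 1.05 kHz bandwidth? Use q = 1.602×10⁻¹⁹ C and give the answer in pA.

10.1 pA

I_n = √(2qI·B)
2qI·B = 2 × 1.602×10⁻¹⁹ × 3.06×10⁻⁷ × 1.05×10³ = 1.03×10⁻²² A²
I_n = √(1.03×10⁻²²) = 1.01×10⁻¹¹ A = 10.1 pA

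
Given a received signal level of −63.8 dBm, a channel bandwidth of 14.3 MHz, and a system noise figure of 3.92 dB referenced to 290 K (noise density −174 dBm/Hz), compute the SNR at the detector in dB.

Noise floor: N = −174 + 10 log₁₀(B) + NF
10 log₁₀(1.43×10⁷) = 71.55 dB
N = −174 + 71.55 + 3.92 = −98.53 dBm
SNR = P_sig − N = −63.8 − (−98.53) = 34.73 dB → 34.7 dB

34.7 dB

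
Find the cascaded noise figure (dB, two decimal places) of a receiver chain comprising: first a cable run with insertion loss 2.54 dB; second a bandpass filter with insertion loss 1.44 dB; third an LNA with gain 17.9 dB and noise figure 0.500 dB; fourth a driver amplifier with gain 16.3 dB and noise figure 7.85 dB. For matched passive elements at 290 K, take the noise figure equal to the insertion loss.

Convert to linear (a loss of L dB is a gain of −L dB): F_i = 10^(NF_i/10), G_i = 10^(G_i,dB/10)
  Stage 1: F_1 = 10^(2.54/10) = 1.795, G_1 = 10^(−2.54/10) = 0.5572
  Stage 2: F_2 = 10^(1.44/10) = 1.393, G_2 = 10^(−1.44/10) = 0.7178
  Stage 3: F_3 = 10^(0.500/10) = 1.122, G_3 = 10^(17.9/10) = 61.66
  Stage 4: F_4 = 10^(7.85/10) = 6.095, G_4 = 10^(16.3/10) = 42.66
Friis cascade:
  F = 1.795 + (1.393 − 1)/0.5572 + (1.122 − 1)/0.3999 + (6.095 − 1)/24.66 = 3.012
NF = 10 log₁₀(3.012) = 4.79 dB

4.79 dB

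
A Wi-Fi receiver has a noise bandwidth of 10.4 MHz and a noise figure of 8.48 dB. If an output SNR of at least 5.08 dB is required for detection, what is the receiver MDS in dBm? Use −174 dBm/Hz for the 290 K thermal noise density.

Sensitivity = −174 + 10 log₁₀(B) + NF + SNR_min
= −174 + 70.17 + 8.48 + 5.08
= −90.27 dBm → −90.3 dBm

−90.3 dBm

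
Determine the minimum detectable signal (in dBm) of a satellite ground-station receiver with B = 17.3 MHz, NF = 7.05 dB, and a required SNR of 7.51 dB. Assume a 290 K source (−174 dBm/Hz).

Sensitivity = −174 + 10 log₁₀(B) + NF + SNR_min
= −174 + 72.38 + 7.05 + 7.51
= −87.06 dBm → −87.1 dBm

−87.1 dBm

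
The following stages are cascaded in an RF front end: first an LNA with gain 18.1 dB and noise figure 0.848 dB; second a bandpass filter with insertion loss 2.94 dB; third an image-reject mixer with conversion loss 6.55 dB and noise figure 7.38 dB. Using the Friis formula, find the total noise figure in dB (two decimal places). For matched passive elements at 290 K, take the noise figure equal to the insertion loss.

1.36 dB

Convert to linear (a loss of L dB is a gain of −L dB): F_i = 10^(NF_i/10), G_i = 10^(G_i,dB/10)
  Stage 1: F_1 = 10^(0.848/10) = 1.216, G_1 = 10^(18.1/10) = 64.57
  Stage 2: F_2 = 10^(2.94/10) = 1.968, G_2 = 10^(−2.94/10) = 0.5082
  Stage 3: F_3 = 10^(7.38/10) = 5.470, G_3 = 10^(−6.55/10) = 0.2213
Friis cascade:
  F = 1.216 + (1.968 − 1)/64.57 + (5.470 − 1)/32.81 = 1.367
NF = 10 log₁₀(1.367) = 1.36 dB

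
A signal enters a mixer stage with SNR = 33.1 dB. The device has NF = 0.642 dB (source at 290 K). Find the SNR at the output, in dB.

By definition F = SNR_in/SNR_out, so in dB: SNR_out = SNR_in − NF
SNR_out = 33.1 − 0.642 = 32.458 dB

32.458 dB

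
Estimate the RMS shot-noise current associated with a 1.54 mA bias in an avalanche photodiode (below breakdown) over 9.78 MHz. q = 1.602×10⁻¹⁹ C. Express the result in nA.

I_n = √(2qI·B)
2qI·B = 2 × 1.602×10⁻¹⁹ × 1.54×10⁻³ × 9.78×10⁶ = 4.83×10⁻¹⁵ A²
I_n = √(4.83×10⁻¹⁵) = 6.95×10⁻⁸ A = 69.5 nA

69.5 nA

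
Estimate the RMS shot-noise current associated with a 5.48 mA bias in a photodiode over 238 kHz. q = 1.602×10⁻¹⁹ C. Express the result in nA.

I_n = √(2qI·B)
2qI·B = 2 × 1.602×10⁻¹⁹ × 5.48×10⁻³ × 2.38×10⁵ = 4.18×10⁻¹⁶ A²
I_n = √(4.18×10⁻¹⁶) = 2.04×10⁻⁸ A = 20.4 nA

20.4 nA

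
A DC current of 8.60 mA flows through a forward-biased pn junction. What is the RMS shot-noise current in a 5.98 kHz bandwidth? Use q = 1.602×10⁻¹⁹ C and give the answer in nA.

I_n = √(2qI·B)
2qI·B = 2 × 1.602×10⁻¹⁹ × 8.60×10⁻³ × 5.98×10³ = 1.65×10⁻¹⁷ A²
I_n = √(1.65×10⁻¹⁷) = 4.06×10⁻⁹ A = 4.06 nA

4.06 nA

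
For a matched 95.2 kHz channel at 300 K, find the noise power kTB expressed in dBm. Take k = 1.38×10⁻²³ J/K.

−124.0 dBm

P_n = kTB = 1.38×10⁻²³ × 300 × 9.52×10⁴ = 3.94×10⁻¹⁶ W
In dBm: 10 log₁₀(3.94×10⁻¹⁶ / 10⁻³) = −124.0 dBm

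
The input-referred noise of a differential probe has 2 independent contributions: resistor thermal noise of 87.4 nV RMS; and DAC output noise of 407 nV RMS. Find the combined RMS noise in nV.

Uncorrelated sources add in power (mean-square): V_tot = √(ΣV_i²)
V_tot = √[(8.74×10⁻⁸)² + (4.07×10⁻⁷)²] = 4.16×10⁻⁷ V = 416 nV

416 nV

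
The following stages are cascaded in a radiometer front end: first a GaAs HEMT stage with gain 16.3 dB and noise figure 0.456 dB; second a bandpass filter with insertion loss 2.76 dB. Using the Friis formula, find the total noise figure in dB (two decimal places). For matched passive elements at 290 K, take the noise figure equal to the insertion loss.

Convert to linear (a loss of L dB is a gain of −L dB): F_i = 10^(NF_i/10), G_i = 10^(G_i,dB/10)
  Stage 1: F_1 = 10^(0.456/10) = 1.111, G_1 = 10^(16.3/10) = 42.66
  Stage 2: F_2 = 10^(2.76/10) = 1.888, G_2 = 10^(−2.76/10) = 0.5297
Friis cascade:
  F = 1.111 + (1.888 − 1)/42.66 = 1.132
NF = 10 log₁₀(1.132) = 0.54 dB

0.54 dB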